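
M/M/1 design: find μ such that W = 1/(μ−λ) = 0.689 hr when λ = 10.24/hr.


W = 1/(μ−λ) ⇒ μ − λ = 1/W = 1/0.689 = 1.4514
μ = λ + 1/W = 10.24 + 1.4514 = 11.6914 per hr

Final: 11.6914 /hr


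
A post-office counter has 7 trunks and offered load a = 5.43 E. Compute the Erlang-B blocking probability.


B(c,a) = (a^c/c!) / Σ_{k=0}^{c} a^k/k!
a^7/7! = 27.616477
Σ terms (k=0..7): 1.00000 + 5.43000 + 14.74245 + 26.68383 + 36.22331 + 39.33851 + 35.60135 + 27.61648 = 186.635927
B = 27.616477/186.635927 = 0.147970

Final: 0.147970


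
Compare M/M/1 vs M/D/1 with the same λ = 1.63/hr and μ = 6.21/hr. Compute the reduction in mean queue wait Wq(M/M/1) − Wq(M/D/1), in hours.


ρ = 1.63/6.21 = 0.2625
Wq(M/M/1) = ρ/(μ−λ) = 0.2625/4.58 = 0.05731 hr
Wq(M/D/1) = ρ/(2(μ−λ)) = 0.02866 hr
Savings = 0.05731 − 0.02866 = 0.02866 hr

Final: 0.02866 hr


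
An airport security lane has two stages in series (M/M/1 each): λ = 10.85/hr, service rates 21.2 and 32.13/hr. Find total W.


Each node sees arrival rate λ = 10.85/hr (tandem ⇒ throughput preserved).
W₁ = 1/(μ₁−λ) = 1/(21.2−10.85) = 0.09662 hr
W₂ = 1/(μ₂−λ) = 1/(32.13−10.85) = 0.04699 hr
W_total = W₁ + W₂ = 0.09662 + 0.04699 = 0.14361 hr

Final: 0.14361 hr


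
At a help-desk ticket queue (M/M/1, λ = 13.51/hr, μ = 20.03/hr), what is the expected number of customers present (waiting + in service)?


ρ = λ/μ = 13.51/20.03 = 0.6745
L = ρ/(1−ρ) = 0.6745/(1 − 0.6745) = 0.6745/0.3255 = 2.0721

Final: 2.0721


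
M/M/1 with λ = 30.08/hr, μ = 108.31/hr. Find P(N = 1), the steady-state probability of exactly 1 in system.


ρ = 30.08/108.31 = 0.2777
P_n = (1−ρ)·ρ^n = (1 − 0.2777)·0.2777^1 = 0.7223·0.277721 = 0.200592

Final: 0.200592


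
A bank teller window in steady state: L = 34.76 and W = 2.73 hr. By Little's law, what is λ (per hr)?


λ = L/W = 34.76/2.73 = 12.7326 /hr

Final: 12.7326 /hr


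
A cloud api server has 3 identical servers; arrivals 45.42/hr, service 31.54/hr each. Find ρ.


ρ = λ/(cμ) = 45.42/(3·31.54) = 45.42/94.62 = 0.4800

Final: 0.4800


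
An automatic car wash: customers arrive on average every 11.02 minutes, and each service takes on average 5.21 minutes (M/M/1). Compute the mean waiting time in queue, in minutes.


λ = 60/11.02 = 5.4446 /hr
μ = 60/5.21 = 11.5163 /hr
ρ = λ/μ = 5.4446/11.5163 = 0.4728
Wq = ρ/(μ−λ) = 0.4728/(11.5163−5.4446) = 0.07787 hr
In minutes: 0.07787·60 = 4.672 min

Final: 4.672 min


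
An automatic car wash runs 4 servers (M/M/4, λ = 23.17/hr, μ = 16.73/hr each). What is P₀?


a = λ/μ = 23.17/16.73 = 1.3849; ρ = a/c = 0.3462
Σ_{k=0}^{3} a^k/k! (terms k=0..3) = 1.00000 + 1.38494 + 0.95903 + 0.44273 = 3.78669
Tail: a^4/(4!(1−ρ)) = 3.67892/(24·0.6538) = 0.23447
P₀ = 1/(3.78669 + 0.23447) = 1/4.02116 = 0.248684

Final: 0.248684


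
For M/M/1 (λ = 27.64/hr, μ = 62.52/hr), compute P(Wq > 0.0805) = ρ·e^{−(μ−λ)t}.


ρ = 27.64/62.52 = 0.4421
P(Wq > t) = ρ·e^{−(μ−λ)t} = 0.4421·e^{−2.8078}
= 0.4421·0.060335 = 0.026674

Final: 0.026674


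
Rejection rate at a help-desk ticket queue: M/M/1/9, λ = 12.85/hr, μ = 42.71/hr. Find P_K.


ρ = λ/μ = 12.85/42.71 = 0.3009
P_K = (1−ρ)ρ^K/(1−ρ^(K+1)) = (0.6991·0.00002020)/(1 − 0.000006078)
= 0.00001412/0.999994 = 0.00001412

Final: 0.00001412


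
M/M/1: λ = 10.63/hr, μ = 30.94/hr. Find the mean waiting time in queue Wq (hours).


ρ = 10.63/30.94 = 0.3436
Wq = ρ/(μ−λ) = 0.3436/(30.94 − 10.63) = 0.3436/20.31 = 0.01692 hr

Final: 0.01692 hr


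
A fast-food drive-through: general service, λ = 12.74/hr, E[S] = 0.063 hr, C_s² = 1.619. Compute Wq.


ρ = λ·E[S] = 12.74·0.063 = 0.8026
E[S²] = E[S]²(1+C_s²) = 0.063²·(1+1.619) = 0.010395
Wq = λ·E[S²]/(2(1−ρ)) = 12.74·0.010395/(2·0.1974) = 0.33547 hr

Final: 0.33547 hr


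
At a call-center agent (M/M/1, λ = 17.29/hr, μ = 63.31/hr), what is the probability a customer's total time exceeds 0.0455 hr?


W ~ Exponential(μ−λ) for M/M/1.
μ − λ = 63.31 − 17.29 = 46.0200
P(W > t) = e^{−(μ−λ)t} = e^{−2.0939} = 0.123204

Final: 0.123204


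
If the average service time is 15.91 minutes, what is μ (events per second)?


μ = 1/(service time) in consistent units.
1 second = 0.0166667 min, so μ = 0.0166667/15.91 = 0.001048 per second

Final: 0.001048 /sec


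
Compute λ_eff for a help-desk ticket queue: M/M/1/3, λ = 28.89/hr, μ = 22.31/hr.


ρ = 1.2949; P_K = (1−ρ)ρ^3/(1−ρ^4) = 0.353467
λ_eff = λ(1 − P_K) = 28.89·(1 − 0.353467) = 28.89·0.646533 = 18.6783 /hr

Final: 18.6783 /hr


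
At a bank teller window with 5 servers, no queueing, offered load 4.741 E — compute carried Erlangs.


B(5,4.741) = 0.263499 (Erlang-B)
Carried load = a(1 − B) = 4.741·(1 − 0.263499) = 4.741·0.736501 = 3.4918 E

Final: 3.4918 Erlangs


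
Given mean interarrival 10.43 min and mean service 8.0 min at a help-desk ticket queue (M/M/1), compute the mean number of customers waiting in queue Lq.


λ = 60/10.43 = 5.7526 /hr
μ = 60/8.0 = 7.5000 /hr
ρ = λ/μ = 5.7526/7.5000 = 0.7670
Lq = ρ²/(1−ρ) = 0.5883/0.2330 = 2.5252

Final: 2.5252


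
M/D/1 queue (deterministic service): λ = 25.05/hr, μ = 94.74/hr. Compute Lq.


ρ = 25.05/94.74 = 0.2644
M/D/1: Lq = ρ²/(2(1−ρ)) = 0.06991/(2·0.7356) = 0.04752

Final: 0.04752


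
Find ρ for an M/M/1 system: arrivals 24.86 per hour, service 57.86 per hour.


ρ = λ/μ = 24.86/57.86 = 0.4297

Final: 0.4297


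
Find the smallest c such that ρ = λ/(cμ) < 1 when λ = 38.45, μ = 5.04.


Stability requires cμ > λ ⇔ c > λ/μ.
λ/μ = 38.45/5.04 = 7.6290
Minimum integer c = ⌊7.6290⌋ + 1 = 8
Check: 8·5.04 = 40.32 > 38.45, while 7·5.04 = 35.28 ≤ 38.45

Final: 8 servers


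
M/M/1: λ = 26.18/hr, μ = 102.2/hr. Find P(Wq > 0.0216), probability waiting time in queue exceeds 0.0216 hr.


ρ = 26.18/102.2 = 0.2562
P(Wq > t) = ρ·e^{−(μ−λ)t} = 0.2562·e^{−1.6420}
= 0.2562·0.193586 = 0.049590

Final: 0.049590


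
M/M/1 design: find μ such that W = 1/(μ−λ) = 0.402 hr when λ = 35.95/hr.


W = 1/(μ−λ) ⇒ μ − λ = 1/W = 1/0.402 = 2.4876
μ = λ + 1/W = 35.95 + 2.4876 = 38.4376 per hr

Final: 38.4376 /hr


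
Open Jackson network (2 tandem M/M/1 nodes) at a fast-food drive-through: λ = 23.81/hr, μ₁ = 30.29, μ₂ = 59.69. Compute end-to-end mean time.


Each node sees arrival rate λ = 23.81/hr (tandem ⇒ throughput preserved).
W₁ = 1/(μ₁−λ) = 1/(30.29−23.81) = 0.15432 hr
W₂ = 1/(μ₂−λ) = 1/(59.69−23.81) = 0.02787 hr
W_total = W₁ + W₂ = 0.15432 + 0.02787 = 0.18219 hr

Final: 0.18219 hr


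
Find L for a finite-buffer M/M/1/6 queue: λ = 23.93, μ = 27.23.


ρ = 23.93/27.23 = 0.8788
L = ρ[1 − (K+1)ρ^K + Kρ^(K+1)] / [(1−ρ)(1−ρ^(K+1))]
Numerator: 0.8788·(1 − 7·0.460649 + 6·0.404823) = 0.179624
Denominator: (0.1212)·(0.595177) = 0.072129
L = 0.179624/0.072129 = 2.4903

Final: 2.4903


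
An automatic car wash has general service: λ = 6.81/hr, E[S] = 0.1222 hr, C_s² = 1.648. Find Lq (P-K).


ρ = λ·E[S] = 6.81·0.1222 = 0.8322
Lq = ρ²(1+C_s²)/(2(1−ρ)) = 0.6925·(1+1.648)/(2·0.1678)
= 0.6925·2.6480/0.3356 = 5.46369

Final: 5.46369


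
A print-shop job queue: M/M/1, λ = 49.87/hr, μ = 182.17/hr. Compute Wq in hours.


ρ = 49.87/182.17 = 0.2738
Wq = ρ/(μ−λ) = 0.2738/(182.17 − 49.87) = 0.2738/132.30 = 0.002069 hr

Final: 0.002069 hr


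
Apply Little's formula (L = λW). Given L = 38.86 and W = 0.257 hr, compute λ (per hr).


λ = L/W = 38.86/0.257 = 151.2062 /hr

Final: 151.2062 /hr


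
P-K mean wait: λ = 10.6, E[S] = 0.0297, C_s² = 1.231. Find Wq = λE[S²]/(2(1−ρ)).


ρ = λ·E[S] = 10.6·0.0297 = 0.3148
E[S²] = E[S]²(1+C_s²) = 0.0297²·(1+1.231) = 0.001968
Wq = λ·E[S²]/(2(1−ρ)) = 10.6·0.001968/(2·0.6852) = 0.01522 hr

Final: 0.01522 hr


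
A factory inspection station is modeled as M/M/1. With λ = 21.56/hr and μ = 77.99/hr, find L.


ρ = λ/μ = 21.56/77.99 = 0.2764
L = ρ/(1−ρ) = 0.2764/(1 − 0.2764) = 0.2764/0.7236 = 0.3821

Final: 0.3821


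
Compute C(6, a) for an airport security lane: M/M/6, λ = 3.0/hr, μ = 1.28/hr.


a = λ/μ = 2.3438; ρ = a/6 = 0.3906
P₀ = 0.095597 (from M/M/c formula)
C(c,a) = [a^c/(c!(1−ρ))]·P₀ = [165.75541/(720·0.6094)]·0.095597
= 0.37779·0.095597 = 0.036116

Final: 0.036116


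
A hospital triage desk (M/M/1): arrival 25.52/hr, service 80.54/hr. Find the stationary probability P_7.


ρ = 25.52/80.54 = 0.3169
P_n = (1−ρ)·ρ^n = (1 − 0.3169)·0.3169^7 = 0.6831·0.0003207 = 0.0002191

Final: 0.0002191


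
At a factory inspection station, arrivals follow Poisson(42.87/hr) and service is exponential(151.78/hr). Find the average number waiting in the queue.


ρ = 42.87/151.78 = 0.2824
Lq = ρ²/(1−ρ) = 0.07978/0.7176 = 0.1112

Final: 0.1112


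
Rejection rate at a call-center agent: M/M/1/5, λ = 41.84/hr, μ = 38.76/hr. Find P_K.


ρ = λ/μ = 41.84/38.76 = 1.0795
P_K = (1−ρ)ρ^K/(1−ρ^(K+1)) = (-0.07946·1.465681)/(1 − 1.582149)
= -0.116468/-0.582149 = 0.200065

Final: 0.200065


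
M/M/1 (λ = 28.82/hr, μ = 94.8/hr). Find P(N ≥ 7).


ρ = 28.82/94.8 = 0.3040
P(N ≥ n) = ρ^n = 0.3040^7 = 0.0002400

Final: 0.0002400


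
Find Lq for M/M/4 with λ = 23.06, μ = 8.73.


a = λ/μ = 2.6415; ρ = a/4 = 0.6604
P₀ = 0.061826
Lq = P₀·a^c·ρ / (c!·(1−ρ)²) = 0.061826·48.68333·0.6604/(24·0.11535)
= 0.71797

Final: 0.71797


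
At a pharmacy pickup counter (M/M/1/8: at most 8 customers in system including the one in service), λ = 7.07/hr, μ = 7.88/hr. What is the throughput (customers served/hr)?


ρ = 0.8972; P_K = (1−ρ)ρ^8/(1−ρ^9) = 0.069252
λ_eff = λ(1 − P_K) = 7.07·(1 − 0.069252) = 7.07·0.930748 = 6.5804 /hr

Final: 6.5804 /hr


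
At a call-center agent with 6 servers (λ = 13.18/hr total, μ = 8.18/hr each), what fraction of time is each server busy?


ρ = λ/(cμ) = 13.18/(6·8.18) = 13.18/49.08 = 0.2685

Final: 0.2685


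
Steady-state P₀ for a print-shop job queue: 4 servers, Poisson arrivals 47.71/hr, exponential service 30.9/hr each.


a = λ/μ = 47.71/30.9 = 1.5440; ρ = a/c = 0.3860
Σ_{k=0}^{3} a^k/k! (terms k=0..3) = 1.00000 + 1.54401 + 1.19199 + 0.61348 = 4.34948
Tail: a^4/(4!(1−ρ)) = 5.68334/(24·0.6140) = 0.38568
P₀ = 1/(4.34948 + 0.38568) = 1/4.73516 = 0.211186

Final: 0.211186


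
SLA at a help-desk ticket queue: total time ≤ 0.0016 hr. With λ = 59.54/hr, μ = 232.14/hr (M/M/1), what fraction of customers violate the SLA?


W ~ Exponential(μ−λ) for M/M/1.
μ − λ = 232.14 − 59.54 = 172.6000
P(W > t) = e^{−(μ−λ)t} = e^{−0.2762} = 0.758692

Final: 0.758692


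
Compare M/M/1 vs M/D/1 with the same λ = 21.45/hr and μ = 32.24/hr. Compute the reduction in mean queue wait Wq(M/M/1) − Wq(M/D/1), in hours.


ρ = 21.45/32.24 = 0.6653
Wq(M/M/1) = ρ/(μ−λ) = 0.6653/10.79 = 0.06166 hr
Wq(M/D/1) = ρ/(2(μ−λ)) = 0.03083 hr
Savings = 0.06166 − 0.03083 = 0.03083 hr

Final: 0.03083 hr


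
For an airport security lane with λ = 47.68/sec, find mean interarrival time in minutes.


Mean interarrival time = 1/λ = 1/47.68 second = 0.02097 second
In minutes: 0.02097 × 0.0166667 = 0.0003496 min

Final: 0.0003496 min


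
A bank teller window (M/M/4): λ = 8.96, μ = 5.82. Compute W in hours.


a = 1.5395; ρ = 0.3849; P₀ = 0.212169
Lq = P₀·a^c·ρ/(c!(1−ρ)²) = 0.05051
Wq = Lq/λ = 0.05051/8.96 = 0.005638 hr
W = Wq + 1/μ = 0.005638 + 0.17182 = 0.17746 hr

Final: 0.17746 hr


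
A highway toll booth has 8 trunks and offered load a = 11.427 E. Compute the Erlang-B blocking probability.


B(c,a) = (a^c/c!) / Σ_{k=0}^{c} a^k/k!
a^8/8! = 7210.033716
Σ terms (k=0..8): 1.00000 + 11.42700 + 65.28816 + 248.68262 + 710.42407 + 1623.60317 + 3092.15224 + 5047.71766 + 7210.03372 = 18010.328643
B = 7210.033716/18010.328643 = 0.400328

Final: 0.400328


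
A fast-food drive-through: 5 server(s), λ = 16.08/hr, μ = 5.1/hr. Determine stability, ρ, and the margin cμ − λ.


Total capacity cμ = 5·5.1 = 25.50/hr
ρ = λ/(cμ) = 16.08/25.50 = 0.6306
Stable ⇔ ρ < 1: YES
Spare capacity = cμ − λ = 25.50 − 16.08 = 9.42/hr

Final: ρ = 0.6306; stable; margin = 9.42/hr


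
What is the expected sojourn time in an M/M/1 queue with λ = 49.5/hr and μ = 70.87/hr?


W = 1/(μ−λ) = 1/(70.87 − 49.5) = 1/21.37 = 0.04679 hr

Final: 0.04679 hr


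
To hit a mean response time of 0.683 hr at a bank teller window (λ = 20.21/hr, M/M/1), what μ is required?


W = 1/(μ−λ) ⇒ μ − λ = 1/W = 1/0.683 = 1.4641
μ = λ + 1/W = 20.21 + 1.4641 = 21.6741 per hr

Final: 21.6741 /hr


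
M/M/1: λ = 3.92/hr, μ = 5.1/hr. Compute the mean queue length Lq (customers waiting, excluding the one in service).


ρ = 3.92/5.1 = 0.7686
Lq = ρ²/(1−ρ) = 0.5908/0.2314 = 2.5534

Final: 2.5534


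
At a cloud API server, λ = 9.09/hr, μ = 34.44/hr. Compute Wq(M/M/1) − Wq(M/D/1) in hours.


ρ = 9.09/34.44 = 0.2639
Wq(M/M/1) = ρ/(μ−λ) = 0.2639/25.35 = 0.01041 hr
Wq(M/D/1) = ρ/(2(μ−λ)) = 0.005206 hr
Savings = 0.01041 − 0.005206 = 0.005206 hr

Final: 0.005206 hr


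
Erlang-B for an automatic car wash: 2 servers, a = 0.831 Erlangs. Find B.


B(c,a) = (a^c/c!) / Σ_{k=0}^{c} a^k/k!
a^2/2! = 0.345280
Σ terms (k=0..2): 1.00000 + 0.83100 + 0.34528 = 2.176280
B = 0.345280/2.176280 = 0.158656

Final: 0.158656


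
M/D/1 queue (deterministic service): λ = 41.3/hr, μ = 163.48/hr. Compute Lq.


ρ = 41.3/163.48 = 0.2526
M/D/1: Lq = ρ²/(2(1−ρ)) = 0.06382/(2·0.7474) = 0.04270

Final: 0.04270


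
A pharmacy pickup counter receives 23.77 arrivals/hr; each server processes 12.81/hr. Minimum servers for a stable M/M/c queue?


Stability requires cμ > λ ⇔ c > λ/μ.
λ/μ = 23.77/12.81 = 1.8556
Minimum integer c = ⌊1.8556⌋ + 1 = 2
Check: 2·12.81 = 25.62 > 23.77, while 1·12.81 = 12.81 ≤ 23.77

Final: 2 servers


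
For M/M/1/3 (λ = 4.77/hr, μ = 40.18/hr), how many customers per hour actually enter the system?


ρ = 0.1187; P_K = (1−ρ)ρ^3/(1−ρ^4) = 0.001475
λ_eff = λ(1 − P_K) = 4.77·(1 − 0.001475) = 4.77·0.998525 = 4.7630 /hr

Final: 4.7630 /hr


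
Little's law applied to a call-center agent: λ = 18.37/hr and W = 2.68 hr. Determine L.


L = λW = 18.37·2.68 = 49.2316

Final: 49.2316


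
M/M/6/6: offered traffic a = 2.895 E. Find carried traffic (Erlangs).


B(6,2.895) = 0.046540 (Erlang-B)
Carried load = a(1 − B) = 2.895·(1 − 0.046540) = 2.895·0.953460 = 2.7603 E

Final: 2.7603 Erlangs


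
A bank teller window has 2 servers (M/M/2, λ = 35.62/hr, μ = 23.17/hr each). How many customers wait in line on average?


a = λ/μ = 1.5373; ρ = a/2 = 0.7687
P₀ = 0.130796
Lq = P₀·a^c·ρ / (c!·(1−ρ)²) = 0.130796·2.36339·0.7687/(2·0.05352)
= 2.22003

Final: 2.22003


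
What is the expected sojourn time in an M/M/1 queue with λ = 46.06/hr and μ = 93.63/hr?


W = 1/(μ−λ) = 1/(93.63 − 46.06) = 1/47.57 = 0.02102 hr

Final: 0.02102 hr


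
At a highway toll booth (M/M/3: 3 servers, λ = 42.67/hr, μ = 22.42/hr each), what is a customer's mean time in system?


a = 1.9032; ρ = 0.6344; P₀ = 0.127274
Lq = P₀·a^c·ρ/(c!(1−ρ)²) = 0.69408
Wq = Lq/λ = 0.69408/42.67 = 0.01627 hr
W = Wq + 1/μ = 0.01627 + 0.04460 = 0.06087 hr

Final: 0.06087 hr


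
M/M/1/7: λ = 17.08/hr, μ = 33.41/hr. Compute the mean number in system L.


ρ = 17.08/33.41 = 0.5112
L = ρ[1 − (K+1)ρ^K + Kρ^(K+1)] / [(1−ρ)(1−ρ^(K+1))]
Numerator: 0.5112·(1 − 8·0.009126 + 7·0.004665) = 0.490596
Denominator: (0.4888)·(0.995335) = 0.486495
L = 0.490596/0.486495 = 1.0084

Final: 1.0084


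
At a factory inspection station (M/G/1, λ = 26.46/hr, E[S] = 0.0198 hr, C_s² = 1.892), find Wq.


ρ = λ·E[S] = 26.46·0.0198 = 0.5239
E[S²] = E[S]²(1+C_s²) = 0.0198²·(1+1.892) = 0.001134
Wq = λ·E[S²]/(2(1−ρ)) = 26.46·0.001134/(2·0.4761) = 0.03151 hr

Final: 0.03151 hr


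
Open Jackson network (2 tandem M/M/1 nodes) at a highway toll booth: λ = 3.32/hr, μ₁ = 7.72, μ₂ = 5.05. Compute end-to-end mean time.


Each node sees arrival rate λ = 3.32/hr (tandem ⇒ throughput preserved).
W₁ = 1/(μ₁−λ) = 1/(7.72−3.32) = 0.22727 hr
W₂ = 1/(μ₂−λ) = 1/(5.05−3.32) = 0.57803 hr
W_total = W₁ + W₂ = 0.22727 + 0.57803 = 0.80531 hr

Final: 0.80531 hr


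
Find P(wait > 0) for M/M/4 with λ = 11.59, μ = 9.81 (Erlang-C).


a = λ/μ = 1.1814; ρ = a/4 = 0.2954
P₀ = 0.305865 (from M/M/c formula)
C(c,a) = [a^c/(c!(1−ρ))]·P₀ = [1.94831/(24·0.7046)]·0.305865
= 0.11521·0.305865 = 0.035238

Final: 0.035238


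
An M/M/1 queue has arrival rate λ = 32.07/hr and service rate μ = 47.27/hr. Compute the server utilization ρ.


ρ = λ/μ = 32.07/47.27 = 0.6784

Final: 0.6784


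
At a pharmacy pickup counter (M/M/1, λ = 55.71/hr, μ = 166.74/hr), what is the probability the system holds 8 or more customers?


ρ = 55.71/166.74 = 0.3341
P(N ≥ n) = ρ^n = 0.3341^8 = 0.0001553

Final: 0.0001553


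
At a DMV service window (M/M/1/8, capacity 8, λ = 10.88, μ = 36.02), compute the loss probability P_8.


ρ = λ/μ = 10.88/36.02 = 0.3021
P_K = (1−ρ)ρ^K/(1−ρ^(K+1)) = (0.6979·0.00006929)/(1 − 0.00002093)
= 0.00004836/0.999979 = 0.00004836

Final: 0.00004836


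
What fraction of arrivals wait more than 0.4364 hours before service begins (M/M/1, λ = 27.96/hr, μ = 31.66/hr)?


ρ = 27.96/31.66 = 0.8831
P(Wq > t) = ρ·e^{−(μ−λ)t} = 0.8831·e^{−1.6147}
= 0.8831·0.198954 = 0.175703

Final: 0.175703


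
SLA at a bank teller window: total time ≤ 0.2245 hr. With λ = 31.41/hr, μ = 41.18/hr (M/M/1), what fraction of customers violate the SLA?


W ~ Exponential(μ−λ) for M/M/1.
μ − λ = 41.18 − 31.41 = 9.7700
P(W > t) = e^{−(μ−λ)t} = e^{−2.1934} = 0.111541

Final: 0.111541


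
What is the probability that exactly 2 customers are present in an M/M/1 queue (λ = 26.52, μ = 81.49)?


ρ = 26.52/81.49 = 0.3254
P_n = (1−ρ)·ρ^n = (1 − 0.3254)·0.3254^2 = 0.6746·0.105910 = 0.071443

Final: 0.071443


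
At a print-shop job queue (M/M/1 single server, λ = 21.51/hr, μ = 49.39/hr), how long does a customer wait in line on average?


ρ = 21.51/49.39 = 0.4355
Wq = ρ/(μ−λ) = 0.4355/(49.39 − 21.51) = 0.4355/27.88 = 0.01562 hr

Final: 0.01562 hr


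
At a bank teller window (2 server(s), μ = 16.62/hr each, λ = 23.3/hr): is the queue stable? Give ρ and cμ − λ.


Total capacity cμ = 2·16.62 = 33.24/hr
ρ = λ/(cμ) = 23.3/33.24 = 0.7010
Stable ⇔ ρ < 1: YES
Spare capacity = cμ − λ = 33.24 − 23.3 = 9.94/hr

Final: ρ = 0.7010; stable; margin = 9.94/hr


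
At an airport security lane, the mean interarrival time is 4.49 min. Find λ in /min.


λ = 1/(interarrival time) in consistent units.
1 minute = 1 min, so λ = 1/4.49 = 0.2227 per minute

Final: 0.2227 /min


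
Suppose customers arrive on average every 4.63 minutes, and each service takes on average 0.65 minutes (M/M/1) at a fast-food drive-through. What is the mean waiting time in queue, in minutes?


λ = 60/4.63 = 12.9590 /hr
μ = 60/0.65 = 92.3077 /hr
ρ = λ/μ = 12.9590/92.3077 = 0.1404
Wq = ρ/(μ−λ) = 0.1404/(92.3077−12.9590) = 0.001769 hr
In minutes: 0.001769·60 = 0.1062 min

Final: 0.1062 min


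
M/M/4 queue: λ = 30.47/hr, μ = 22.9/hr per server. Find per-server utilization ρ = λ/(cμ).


ρ = λ/(cμ) = 30.47/(4·22.9) = 30.47/91.60 = 0.3326

Final: 0.3326


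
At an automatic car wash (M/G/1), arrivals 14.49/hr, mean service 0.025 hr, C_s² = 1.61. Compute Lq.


ρ = λ·E[S] = 14.49·0.025 = 0.3623
Lq = ρ²(1+C_s²)/(2(1−ρ)) = 0.1312·(1+1.61)/(2·0.6378)
= 0.1312·2.6100/1.2755 = 0.26852

Final: 0.26852


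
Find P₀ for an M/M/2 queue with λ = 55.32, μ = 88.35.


a = λ/μ = 55.32/88.35 = 0.6261; ρ = a/c = 0.3131
Σ_{k=0}^{1} a^k/k! (terms k=0..1) = 1.00000 + 0.62615 = 1.62615
Tail: a^2/(2!(1−ρ)) = 0.39206/(2·0.6869) = 0.28537
P₀ = 1/(1.62615 + 0.28537) = 1/1.91152 = 0.523145

Final: 0.523145


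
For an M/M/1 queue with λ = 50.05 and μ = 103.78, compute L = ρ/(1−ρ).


ρ = λ/μ = 50.05/103.78 = 0.4823
L = ρ/(1−ρ) = 0.4823/(1 − 0.4823) = 0.4823/0.5177 = 0.9315

Final: 0.9315


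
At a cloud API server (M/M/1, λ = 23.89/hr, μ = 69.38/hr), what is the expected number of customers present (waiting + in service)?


ρ = λ/μ = 23.89/69.38 = 0.3443
L = ρ/(1−ρ) = 0.3443/(1 − 0.3443) = 0.3443/0.6557 = 0.5252

Final: 0.5252


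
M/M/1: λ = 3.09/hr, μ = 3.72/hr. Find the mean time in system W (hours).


W = 1/(μ−λ) = 1/(3.72 − 3.09) = 1/0.6300 = 1.5873 hr

Final: 1.5873 hr


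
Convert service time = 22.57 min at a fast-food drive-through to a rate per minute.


μ = 1/(service time) in consistent units.
1 minute = 1 min, so μ = 1/22.57 = 0.04431 per minute

Final: 0.04431 /min


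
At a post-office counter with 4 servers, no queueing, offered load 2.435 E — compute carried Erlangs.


B(4,2.435) = 0.142621 (Erlang-B)
Carried load = a(1 − B) = 2.435·(1 − 0.142621) = 2.435·0.857379 = 2.0877 E

Final: 2.0877 Erlangs


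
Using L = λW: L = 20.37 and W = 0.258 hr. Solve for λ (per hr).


λ = L/W = 20.37/0.258 = 78.9535 /hr

Final: 78.9535 /hr


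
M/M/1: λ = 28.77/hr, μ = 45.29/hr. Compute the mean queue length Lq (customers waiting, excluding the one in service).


ρ = 28.77/45.29 = 0.6352
Lq = ρ²/(1−ρ) = 0.4035/0.3648 = 1.1063

Final: 1.1063


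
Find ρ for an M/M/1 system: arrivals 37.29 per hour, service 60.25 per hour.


ρ = λ/μ = 37.29/60.25 = 0.6189

Final: 0.6189


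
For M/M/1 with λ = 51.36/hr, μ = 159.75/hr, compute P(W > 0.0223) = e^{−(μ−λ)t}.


W ~ Exponential(μ−λ) for M/M/1.
μ − λ = 159.75 − 51.36 = 108.3900
P(W > t) = e^{−(μ−λ)t} = e^{−2.4171} = 0.089180

Final: 0.089180


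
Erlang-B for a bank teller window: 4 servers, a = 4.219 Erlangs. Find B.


B(c,a) = (a^c/c!) / Σ_{k=0}^{c} a^k/k!
a^4/4! = 13.201609
Σ terms (k=0..4): 1.00000 + 4.21900 + 8.89998 + 12.51634 + 13.20161 = 39.836929
B = 13.201609/39.836929 = 0.331391

Final: 0.331391


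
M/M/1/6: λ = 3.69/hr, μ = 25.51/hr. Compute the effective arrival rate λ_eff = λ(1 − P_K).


ρ = 0.1446; P_K = (1−ρ)ρ^6/(1−ρ^7) = 0.000007835
λ_eff = λ(1 − P_K) = 3.69·(1 − 0.000007835) = 3.69·0.999992 = 3.6900 /hr

Final: 3.6900 /hr


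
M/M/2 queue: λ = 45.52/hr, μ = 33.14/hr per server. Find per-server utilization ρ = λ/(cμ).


ρ = λ/(cμ) = 45.52/(2·33.14) = 45.52/66.28 = 0.6868

Final: 0.6868


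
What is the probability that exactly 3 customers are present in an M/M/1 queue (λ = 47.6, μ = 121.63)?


ρ = 47.6/121.63 = 0.3914
P_n = (1−ρ)·ρ^n = (1 − 0.3914)·0.3914^3 = 0.6086·0.059938 = 0.036481

Final: 0.036481


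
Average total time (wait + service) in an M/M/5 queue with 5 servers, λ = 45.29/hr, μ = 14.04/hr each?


a = 3.2258; ρ = 0.6452; P₀ = 0.036052
Lq = P₀·a^c·ρ/(c!(1−ρ)²) = 0.53768
Wq = Lq/λ = 0.53768/45.29 = 0.01187 hr
W = Wq + 1/μ = 0.01187 + 0.07123 = 0.08310 hr

Final: 0.08310 hr


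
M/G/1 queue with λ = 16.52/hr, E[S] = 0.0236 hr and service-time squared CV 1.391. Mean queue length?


ρ = λ·E[S] = 16.52·0.0236 = 0.3899
Lq = ρ²(1+C_s²)/(2(1−ρ)) = 0.1520·(1+1.391)/(2·0.6101)
= 0.1520·2.3910/1.2203 = 0.29783

Final: 0.29783


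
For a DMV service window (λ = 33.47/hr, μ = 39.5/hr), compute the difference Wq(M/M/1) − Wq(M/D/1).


ρ = 33.47/39.5 = 0.8473
Wq(M/M/1) = ρ/(μ−λ) = 0.8473/6.03 = 0.14052 hr
Wq(M/D/1) = ρ/(2(μ−λ)) = 0.07026 hr
Savings = 0.14052 − 0.07026 = 0.07026 hr

Final: 0.07026 hr


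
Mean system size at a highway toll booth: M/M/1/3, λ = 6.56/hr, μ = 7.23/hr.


ρ = 6.56/7.23 = 0.9073
L = ρ[1 − (K+1)ρ^K + Kρ^(K+1)] / [(1−ρ)(1−ρ^(K+1))]
Numerator: 0.9073·(1 − 4·0.746959 + 3·0.677739) = 0.041175
Denominator: (0.09267)·(0.322261) = 0.029864
L = 0.041175/0.029864 = 1.3788

Final: 1.3788


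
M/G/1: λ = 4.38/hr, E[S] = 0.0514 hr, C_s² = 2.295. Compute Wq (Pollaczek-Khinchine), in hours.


ρ = λ·E[S] = 4.38·0.0514 = 0.2251
E[S²] = E[S]²(1+C_s²) = 0.0514²·(1+2.295) = 0.008705
Wq = λ·E[S²]/(2(1−ρ)) = 4.38·0.008705/(2·0.7749) = 0.02460 hr

Final: 0.02460 hr


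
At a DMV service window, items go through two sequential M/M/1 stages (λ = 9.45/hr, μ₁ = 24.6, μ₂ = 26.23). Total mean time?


Each node sees arrival rate λ = 9.45/hr (tandem ⇒ throughput preserved).
W₁ = 1/(μ₁−λ) = 1/(24.6−9.45) = 0.06601 hr
W₂ = 1/(μ₂−λ) = 1/(26.23−9.45) = 0.05959 hr
W_total = W₁ + W₂ = 0.06601 + 0.05959 = 0.12560 hr

Final: 0.12560 hr


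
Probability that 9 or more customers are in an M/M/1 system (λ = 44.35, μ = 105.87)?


ρ = 44.35/105.87 = 0.4189
P(N ≥ n) = ρ^n = 0.4189^9 = 0.0003973

Final: 0.0003973


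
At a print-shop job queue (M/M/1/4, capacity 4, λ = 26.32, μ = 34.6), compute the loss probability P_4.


ρ = λ/μ = 26.32/34.6 = 0.7607
P_K = (1−ρ)ρ^K/(1−ρ^(K+1)) = (0.2393·0.334841)/(1 − 0.254712)
= 0.080130/0.745288 = 0.107515

Final: 0.107515


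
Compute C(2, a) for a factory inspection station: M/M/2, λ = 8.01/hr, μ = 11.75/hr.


a = λ/μ = 0.6817; ρ = a/2 = 0.3409
P₀ = 0.491590 (from M/M/c formula)
C(c,a) = [a^c/(c!(1−ρ))]·P₀ = [0.46472/(2·0.6591)]·0.491590
= 0.35251·0.491590 = 0.173292

Final: 0.173292


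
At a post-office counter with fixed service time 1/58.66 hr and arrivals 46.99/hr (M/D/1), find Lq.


ρ = 46.99/58.66 = 0.8011
M/D/1: Lq = ρ²/(2(1−ρ)) = 0.6417/(2·0.1989) = 1.61275

Final: 1.61275


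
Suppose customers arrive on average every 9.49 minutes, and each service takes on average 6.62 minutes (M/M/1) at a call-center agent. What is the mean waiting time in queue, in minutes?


λ = 60/9.49 = 6.3224 /hr
μ = 60/6.62 = 9.0634 /hr
ρ = λ/μ = 6.3224/9.0634 = 0.6976
Wq = ρ/(μ−λ) = 0.6976/(9.0634−6.3224) = 0.25450 hr
In minutes: 0.25450·60 = 15.270 min

Final: 15.270 min


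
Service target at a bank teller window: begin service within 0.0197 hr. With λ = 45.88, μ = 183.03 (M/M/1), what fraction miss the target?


ρ = 45.88/183.03 = 0.2507
P(Wq > t) = ρ·e^{−(μ−λ)t} = 0.2507·e^{−2.7019}
= 0.2507·0.067081 = 0.016815

Final: 0.016815


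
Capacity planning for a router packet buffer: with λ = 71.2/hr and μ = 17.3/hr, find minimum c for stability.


Stability requires cμ > λ ⇔ c > λ/μ.
λ/μ = 71.2/17.3 = 4.1156
Minimum integer c = ⌊4.1156⌋ + 1 = 5
Check: 5·17.3 = 86.50 > 71.2, while 4·17.3 = 69.20 ≤ 71.2

Final: 5 servers


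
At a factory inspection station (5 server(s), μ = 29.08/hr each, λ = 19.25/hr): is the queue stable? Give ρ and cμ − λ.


Total capacity cμ = 5·29.08 = 145.40/hr
ρ = λ/(cμ) = 19.25/145.40 = 0.1324
Stable ⇔ ρ < 1: YES
Spare capacity = cμ − λ = 145.40 − 19.25 = 126.15/hr

Final: ρ = 0.1324; stable; margin = 126.15/hr


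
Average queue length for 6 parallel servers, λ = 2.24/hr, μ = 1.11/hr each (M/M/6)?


a = λ/μ = 2.0180; ρ = a/6 = 0.3363
P₀ = 0.132711
Lq = P₀·a^c·ρ / (c!·(1−ρ)²) = 0.132711·67.53832·0.3363/(720·0.44045)
= 0.009506

Final: 0.009506


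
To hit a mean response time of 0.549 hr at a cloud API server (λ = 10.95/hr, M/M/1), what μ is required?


W = 1/(μ−λ) ⇒ μ − λ = 1/W = 1/0.549 = 1.8215
μ = λ + 1/W = 10.95 + 1.8215 = 12.7715 per hr

Final: 12.7715 /hr


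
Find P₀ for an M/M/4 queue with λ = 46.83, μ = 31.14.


a = λ/μ = 46.83/31.14 = 1.5039; ρ = a/c = 0.3760
Σ_{k=0}^{3} a^k/k! (terms k=0..3) = 1.00000 + 1.50385 + 1.13079 + 0.56685 = 4.20149
Tail: a^4/(4!(1−ρ)) = 5.11472/(24·0.6240) = 0.34151
P₀ = 1/(4.20149 + 0.34151) = 1/4.54300 = 0.220119

Final: 0.220119


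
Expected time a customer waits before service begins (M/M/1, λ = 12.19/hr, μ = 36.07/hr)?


ρ = 12.19/36.07 = 0.3380
Wq = ρ/(μ−λ) = 0.3380/(36.07 − 12.19) = 0.3380/23.88 = 0.01415 hr

Final: 0.01415 hr


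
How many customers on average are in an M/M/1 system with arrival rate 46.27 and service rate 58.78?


ρ = λ/μ = 46.27/58.78 = 0.7872
L = ρ/(1−ρ) = 0.7872/(1 − 0.7872) = 0.7872/0.2128 = 3.6986

Final: 3.6986


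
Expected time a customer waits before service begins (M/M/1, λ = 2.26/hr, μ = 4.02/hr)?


ρ = 2.26/4.02 = 0.5622
Wq = ρ/(μ−λ) = 0.5622/(4.02 − 2.26) = 0.5622/1.76 = 0.3194 hr

Final: 0.3194 hr


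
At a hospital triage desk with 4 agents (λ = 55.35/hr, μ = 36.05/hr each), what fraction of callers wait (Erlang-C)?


a = λ/μ = 1.5354; ρ = a/4 = 0.3838
P₀ = 0.213080 (from M/M/c formula)
C(c,a) = [a^c/(c!(1−ρ))]·P₀ = [5.55712/(24·0.6162)]·0.213080
= 0.37579·0.213080 = 0.080074

Final: 0.080074


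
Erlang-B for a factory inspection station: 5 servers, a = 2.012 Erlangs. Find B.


B(c,a) = (a^c/c!) / Σ_{k=0}^{c} a^k/k!
a^5/5! = 0.274763
Σ terms (k=0..5): 1.00000 + 2.01200 + 2.02407 + 1.35748 + 0.68281 + 0.27476 = 7.351124
B = 0.274763/7.351124 = 0.037377

Final: 0.037377


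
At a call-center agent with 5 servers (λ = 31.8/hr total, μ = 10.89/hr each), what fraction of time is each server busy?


ρ = λ/(cμ) = 31.8/(5·10.89) = 31.8/54.45 = 0.5840

Final: 0.5840


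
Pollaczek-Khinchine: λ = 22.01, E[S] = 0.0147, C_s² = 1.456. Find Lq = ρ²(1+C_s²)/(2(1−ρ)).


ρ = λ·E[S] = 22.01·0.0147 = 0.3235
Lq = ρ²(1+C_s²)/(2(1−ρ)) = 0.1047·(1+1.456)/(2·0.6765)
= 0.1047·2.4560/1.3529 = 0.19004

Final: 0.19004


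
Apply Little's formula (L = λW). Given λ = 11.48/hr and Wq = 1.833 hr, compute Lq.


Lq = λWq = 11.48·1.833 = 21.0428

Final: 21.0428


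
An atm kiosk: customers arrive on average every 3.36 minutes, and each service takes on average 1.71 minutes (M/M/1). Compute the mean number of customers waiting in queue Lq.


λ = 60/3.36 = 17.8571 /hr
μ = 60/1.71 = 35.0877 /hr
ρ = λ/μ = 17.8571/35.0877 = 0.5089
Lq = ρ²/(1−ρ) = 0.2590/0.4911 = 0.5274

Final: 0.5274


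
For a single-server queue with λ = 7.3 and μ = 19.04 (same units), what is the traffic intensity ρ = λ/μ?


ρ = λ/μ = 7.3/19.04 = 0.3834

Final: 0.3834


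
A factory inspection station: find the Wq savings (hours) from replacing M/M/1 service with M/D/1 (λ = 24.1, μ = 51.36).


ρ = 24.1/51.36 = 0.4692
Wq(M/M/1) = ρ/(μ−λ) = 0.4692/27.26 = 0.01721 hr
Wq(M/D/1) = ρ/(2(μ−λ)) = 0.008607 hr
Savings = 0.01721 − 0.008607 = 0.008607 hr

Final: 0.008607 hr


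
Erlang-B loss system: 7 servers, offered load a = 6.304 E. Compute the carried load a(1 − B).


B(7,6.304) = 0.204769 (Erlang-B)
Carried load = a(1 − B) = 6.304·(1 − 0.204769) = 6.304·0.795231 = 5.0131 E

Final: 5.0131 Erlangs


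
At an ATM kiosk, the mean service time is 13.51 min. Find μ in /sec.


μ = 1/(service time) in consistent units.
1 second = 0.0166667 min, so μ = 0.0166667/13.51 = 0.001234 per second

Final: 0.001234 /sec


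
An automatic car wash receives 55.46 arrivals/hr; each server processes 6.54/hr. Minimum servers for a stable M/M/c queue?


Stability requires cμ > λ ⇔ c > λ/μ.
λ/μ = 55.46/6.54 = 8.4801
Minimum integer c = ⌊8.4801⌋ + 1 = 9
Check: 9·6.54 = 58.86 > 55.46, while 8·6.54 = 52.32 ≤ 55.46

Final: 9 servers


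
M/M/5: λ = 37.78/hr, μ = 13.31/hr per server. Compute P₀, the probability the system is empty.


a = λ/μ = 37.78/13.31 = 2.8385; ρ = a/c = 0.5677
Σ_{k=0}^{4} a^k/k! (terms k=0..4) = 1.00000 + 2.83847 + 4.02845 + 3.81154 + 2.70473 = 14.38319
Tail: a^5/(5!(1−ρ)) = 184.25509/(120·0.4323) = 3.55178
P₀ = 1/(14.38319 + 3.55178) = 1/17.93497 = 0.055757

Final: 0.055757


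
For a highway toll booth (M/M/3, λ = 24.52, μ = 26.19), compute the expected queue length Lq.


a = λ/μ = 0.9362; ρ = a/3 = 0.3121
P₀ = 0.388602
Lq = P₀·a^c·ρ / (c!·(1−ρ)²) = 0.388602·0.82064·0.3121/(6·0.47324)
= 0.03505

Final: 0.03505


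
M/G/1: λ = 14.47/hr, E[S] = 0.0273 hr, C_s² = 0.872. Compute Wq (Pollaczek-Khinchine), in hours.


ρ = λ·E[S] = 14.47·0.0273 = 0.3950
E[S²] = E[S]²(1+C_s²) = 0.0273²·(1+0.872) = 0.001395
Wq = λ·E[S²]/(2(1−ρ)) = 14.47·0.001395/(2·0.6050) = 0.01669 hr

Final: 0.01669 hr


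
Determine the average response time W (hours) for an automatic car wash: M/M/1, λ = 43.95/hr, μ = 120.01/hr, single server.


W = 1/(μ−λ) = 1/(120.01 − 43.95) = 1/76.06 = 0.01315 hr

Final: 0.01315 hr


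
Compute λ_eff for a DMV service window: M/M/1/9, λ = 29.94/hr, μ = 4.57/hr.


ρ = 6.5514; P_K = (1−ρ)ρ^9/(1−ρ^10) = 0.847361
λ_eff = λ(1 − P_K) = 29.94·(1 − 0.847361) = 29.94·0.152639 = 4.5700 /hr

Final: 4.5700 /hr


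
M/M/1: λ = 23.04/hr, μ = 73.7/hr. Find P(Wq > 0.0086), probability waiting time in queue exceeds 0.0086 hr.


ρ = 23.04/73.7 = 0.3126
P(Wq > t) = ρ·e^{−(μ−λ)t} = 0.3126·e^{−0.4357}
= 0.3126·0.646827 = 0.202210

Final: 0.202210


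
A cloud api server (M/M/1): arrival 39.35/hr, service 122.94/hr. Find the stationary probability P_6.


ρ = 39.35/122.94 = 0.3201
P_n = (1−ρ)·ρ^n = (1 − 0.3201)·0.3201^6 = 0.6799·0.001075 = 0.0007311

Final: 0.0007311


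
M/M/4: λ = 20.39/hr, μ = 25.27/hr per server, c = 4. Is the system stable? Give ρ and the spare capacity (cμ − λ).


Total capacity cμ = 4·25.27 = 101.08/hr
ρ = λ/(cμ) = 20.39/101.08 = 0.2017
Stable ⇔ ρ < 1: YES
Spare capacity = cμ − λ = 101.08 − 20.39 = 80.69/hr

Final: ρ = 0.2017; stable; margin = 80.69/hr


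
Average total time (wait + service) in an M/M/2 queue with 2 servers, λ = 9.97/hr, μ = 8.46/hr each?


a = 1.1785; ρ = 0.5892; P₀ = 0.258460
Lq = P₀·a^c·ρ/(c!(1−ρ)²) = 0.62682
Wq = Lq/λ = 0.62682/9.97 = 0.06287 hr
W = Wq + 1/μ = 0.06287 + 0.11820 = 0.18107 hr

Final: 0.18107 hr


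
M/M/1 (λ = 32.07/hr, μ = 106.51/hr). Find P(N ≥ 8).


ρ = 32.07/106.51 = 0.3011
P(N ≥ n) = ρ^n = 0.3011^8 = 0.00006756

Final: 0.00006756


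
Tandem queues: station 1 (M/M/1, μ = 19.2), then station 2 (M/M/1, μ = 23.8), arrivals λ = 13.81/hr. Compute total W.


Each node sees arrival rate λ = 13.81/hr (tandem ⇒ throughput preserved).
W₁ = 1/(μ₁−λ) = 1/(19.2−13.81) = 0.18553 hr
W₂ = 1/(μ₂−λ) = 1/(23.8−13.81) = 0.10010 hr
W_total = W₁ + W₂ = 0.18553 + 0.10010 = 0.28563 hr

Final: 0.28563 hr


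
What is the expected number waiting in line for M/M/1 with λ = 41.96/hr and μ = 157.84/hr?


ρ = 41.96/157.84 = 0.2658
Lq = ρ²/(1−ρ) = 0.07067/0.7342 = 0.09626

Final: 0.09626


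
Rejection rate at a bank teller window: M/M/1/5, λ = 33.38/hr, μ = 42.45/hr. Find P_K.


ρ = λ/μ = 33.38/42.45 = 0.7863
P_K = (1−ρ)ρ^K/(1−ρ^(K+1)) = (0.2137·0.300638)/(1 − 0.236402)
= 0.064235/0.763598 = 0.084122

Final: 0.084122


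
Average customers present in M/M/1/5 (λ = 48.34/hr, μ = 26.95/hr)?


ρ = 48.34/26.95 = 1.7937
L = ρ[1 − (K+1)ρ^K + Kρ^(K+1)] / [(1−ρ)(1−ρ^(K+1))]
Numerator: 1.7937·(1 − 6·18.566899 + 5·33.303299) = 100.653207
Denominator: (-0.7937)·(-32.303299) = 25.638871
L = 100.653207/25.638871 = 3.9258

Final: 3.9258


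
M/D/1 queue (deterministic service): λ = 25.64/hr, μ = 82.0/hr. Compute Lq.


ρ = 25.64/82.0 = 0.3127
M/D/1: Lq = ρ²/(2(1−ρ)) = 0.09777/(2·0.6873) = 0.07112

Final: 0.07112


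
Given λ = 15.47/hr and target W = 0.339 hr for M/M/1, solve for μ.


W = 1/(μ−λ) ⇒ μ − λ = 1/W = 1/0.339 = 2.9499
μ = λ + 1/W = 15.47 + 2.9499 = 18.4199 per hr

Final: 18.4199 /hr


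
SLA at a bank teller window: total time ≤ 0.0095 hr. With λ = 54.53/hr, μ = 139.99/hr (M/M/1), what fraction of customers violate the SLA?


W ~ Exponential(μ−λ) for M/M/1.
μ − λ = 139.99 − 54.53 = 85.4600
P(W > t) = e^{−(μ−λ)t} = e^{−0.8119} = 0.444027

Final: 0.444027


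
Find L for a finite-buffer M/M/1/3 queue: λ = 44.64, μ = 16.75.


ρ = 44.64/16.75 = 2.6651
L = ρ[1 − (K+1)ρ^K + Kρ^(K+1)] / [(1−ρ)(1−ρ^(K+1))]
Numerator: 2.6651·(1 − 4·18.929020 + 3·50.447250) = 204.213133
Denominator: (-1.6651)·(-49.447250) = 82.333362
L = 204.213133/82.333362 = 2.4803

Final: 2.4803


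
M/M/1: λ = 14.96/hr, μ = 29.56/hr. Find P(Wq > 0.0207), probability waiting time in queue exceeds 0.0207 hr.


ρ = 14.96/29.56 = 0.5061
P(Wq > t) = ρ·e^{−(μ−λ)t} = 0.5061·e^{−0.3022}
= 0.5061·0.739175 = 0.374089

Final: 0.374089


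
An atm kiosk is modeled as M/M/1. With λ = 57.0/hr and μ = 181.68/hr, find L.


ρ = λ/μ = 57.0/181.68 = 0.3137
L = ρ/(1−ρ) = 0.3137/(1 − 0.3137) = 0.3137/0.6863 = 0.4572

Final: 0.4572


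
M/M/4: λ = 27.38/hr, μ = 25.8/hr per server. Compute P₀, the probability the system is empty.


a = λ/μ = 27.38/25.8 = 1.0612; ρ = a/c = 0.2653
Σ_{k=0}^{3} a^k/k! (terms k=0..3) = 1.00000 + 1.06124 + 0.56312 + 0.19920 = 2.82356
Tail: a^4/(4!(1−ρ)) = 1.26840/(24·0.7347) = 0.07193
P₀ = 1/(2.82356 + 0.07193) = 1/2.89549 = 0.345365

Final: 0.345365


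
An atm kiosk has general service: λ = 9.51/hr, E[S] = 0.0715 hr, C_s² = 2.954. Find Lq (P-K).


ρ = λ·E[S] = 9.51·0.0715 = 0.6800
Lq = ρ²(1+C_s²)/(2(1−ρ)) = 0.4624·(1+2.954)/(2·0.3200)
= 0.4624·3.9540/0.6401 = 2.85616

Final: 2.85616


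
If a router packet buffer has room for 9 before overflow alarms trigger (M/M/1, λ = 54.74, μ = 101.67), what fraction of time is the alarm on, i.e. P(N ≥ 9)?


ρ = 54.74/101.67 = 0.5384
P(N ≥ n) = ρ^n = 0.5384^9 = 0.003802

Final: 0.003802


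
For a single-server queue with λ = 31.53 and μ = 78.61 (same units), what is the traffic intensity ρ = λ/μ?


ρ = λ/μ = 31.53/78.61 = 0.4011

Final: 0.4011


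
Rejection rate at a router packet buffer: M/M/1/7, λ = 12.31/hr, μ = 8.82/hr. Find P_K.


ρ = λ/μ = 12.31/8.82 = 1.3957
P_K = (1−ρ)ρ^K/(1−ρ^(K+1)) = (-0.3957·10.316355)/(1 − 14.398450)
= -4.082095/-13.398450 = 0.304669

Final: 0.304669


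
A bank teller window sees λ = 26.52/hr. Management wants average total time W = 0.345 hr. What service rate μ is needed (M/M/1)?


W = 1/(μ−λ) ⇒ μ − λ = 1/W = 1/0.345 = 2.8986
μ = λ + 1/W = 26.52 + 2.8986 = 29.4186 per hr

Final: 29.4186 /hr


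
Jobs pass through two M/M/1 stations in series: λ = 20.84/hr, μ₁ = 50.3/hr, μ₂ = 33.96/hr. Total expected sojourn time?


Each node sees arrival rate λ = 20.84/hr (tandem ⇒ throughput preserved).
W₁ = 1/(μ₁−λ) = 1/(50.3−20.84) = 0.03394 hr
W₂ = 1/(μ₂−λ) = 1/(33.96−20.84) = 0.07622 hr
W_total = W₁ + W₂ = 0.03394 + 0.07622 = 0.11016 hr

Final: 0.11016 hr


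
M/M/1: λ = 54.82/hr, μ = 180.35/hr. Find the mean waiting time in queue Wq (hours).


ρ = 54.82/180.35 = 0.3040
Wq = ρ/(μ−λ) = 0.3040/(180.35 − 54.82) = 0.3040/125.53 = 0.002421 hr

Final: 0.002421 hr


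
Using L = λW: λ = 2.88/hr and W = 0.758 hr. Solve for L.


L = λW = 2.88·0.758 = 2.1830

Final: 2.1830


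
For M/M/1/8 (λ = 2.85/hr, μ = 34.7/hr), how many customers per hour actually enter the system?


ρ = 0.08213; P_K = (1−ρ)ρ^8/(1−ρ^9) = 0.000000001901
λ_eff = λ(1 − P_K) = 2.85·(1 − 0.000000001901) = 2.85·1.000000 = 2.8500 /hr

Final: 2.8500 /hr


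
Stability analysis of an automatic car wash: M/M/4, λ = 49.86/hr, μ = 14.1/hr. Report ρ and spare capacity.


Total capacity cμ = 4·14.1 = 56.40/hr
ρ = λ/(cμ) = 49.86/56.40 = 0.8840
Stable ⇔ ρ < 1: YES
Spare capacity = cμ − λ = 56.40 − 49.86 = 6.54/hr

Final: ρ = 0.8840; stable; margin = 6.54/hr
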